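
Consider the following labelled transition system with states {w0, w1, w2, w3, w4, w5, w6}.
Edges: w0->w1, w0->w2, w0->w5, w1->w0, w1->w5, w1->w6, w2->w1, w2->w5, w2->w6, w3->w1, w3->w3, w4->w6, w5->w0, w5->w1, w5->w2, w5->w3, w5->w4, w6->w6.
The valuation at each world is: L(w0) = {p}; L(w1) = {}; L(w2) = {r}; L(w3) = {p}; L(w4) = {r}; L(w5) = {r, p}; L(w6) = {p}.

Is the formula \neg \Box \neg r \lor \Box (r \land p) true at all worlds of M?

Let φ = \neg \Box \neg r \lor \Box (r \land p). Evaluate φ at each world:
  w0 (successors {w1, w2, w5}): φ is true.
  w1 (successors {w0, w5, w6}): φ is true.
  w2 (successors {w1, w5, w6}): φ is true.
  w3 (successors {w1, w3}): φ is false.
  w4 (successors {w6}): φ is false.
  w5 (successors {w0, w1, w2, w3, w4}): φ is true.
  w6 (successors {w6}): φ is false.
Detail at w3 (counterexample):
  At w3: \neg \Box \neg r is false, \Box (r \land p) is false, so \neg \Box \neg r \lor \Box (r \land p) is false.
    At w3: \Box \neg r is true, so \neg \Box \neg r is false.
      At w3: \Box \neg r requires \neg r at every successor {w1, w3}.
        At w1: \neg r is true.
        At w3: \neg r is true.
      So \Box \neg r is true at w3.
    At w3: \Box (r \land p) requires r \land p at every successor {w1, w3}.
      r \land p fails at w1, so \Box (r \land p) is false at w3.

No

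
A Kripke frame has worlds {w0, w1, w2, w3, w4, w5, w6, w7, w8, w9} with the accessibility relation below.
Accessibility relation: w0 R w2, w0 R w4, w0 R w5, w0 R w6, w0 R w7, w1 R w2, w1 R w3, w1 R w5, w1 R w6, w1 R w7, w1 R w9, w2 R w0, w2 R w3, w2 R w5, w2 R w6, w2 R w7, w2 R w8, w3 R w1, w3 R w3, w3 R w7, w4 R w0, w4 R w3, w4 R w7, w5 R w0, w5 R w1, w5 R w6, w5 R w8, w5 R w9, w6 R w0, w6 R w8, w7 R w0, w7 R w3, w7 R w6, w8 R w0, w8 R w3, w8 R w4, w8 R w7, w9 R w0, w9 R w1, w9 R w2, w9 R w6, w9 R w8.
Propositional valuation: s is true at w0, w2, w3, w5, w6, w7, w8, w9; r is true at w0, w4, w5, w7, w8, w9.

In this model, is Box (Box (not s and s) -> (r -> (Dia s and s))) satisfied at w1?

At w1: Box (Box (not s and s) -> (r -> (Dia s and s))) requires Box (not s and s) -> (r -> (Dia s and s)) at every successor {w2, w3, w5, w6, w7, w9}.
  At w2: Box (not s and s) -> (r -> (Dia s and s)) is true.
  At w3: Box (not s and s) -> (r -> (Dia s and s)) is true.
  At w5: Box (not s and s) -> (r -> (Dia s and s)) is true.
  At w6: Box (not s and s) -> (r -> (Dia s and s)) is true.
  At w7: Box (not s and s) -> (r -> (Dia s and s)) is true.
  At w9: Box (not s and s) -> (r -> (Dia s and s)) is true.
So Box (Box (not s and s) -> (r -> (Dia s and s))) is true at w1.

Yes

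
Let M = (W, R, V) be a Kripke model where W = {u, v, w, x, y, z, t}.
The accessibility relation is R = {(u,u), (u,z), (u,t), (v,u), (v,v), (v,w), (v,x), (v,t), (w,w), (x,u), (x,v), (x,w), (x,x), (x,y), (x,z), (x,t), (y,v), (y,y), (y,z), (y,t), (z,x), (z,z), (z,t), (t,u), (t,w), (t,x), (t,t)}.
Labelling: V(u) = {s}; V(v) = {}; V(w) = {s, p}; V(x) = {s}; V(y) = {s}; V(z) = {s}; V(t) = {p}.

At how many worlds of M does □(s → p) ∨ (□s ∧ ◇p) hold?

1

Let φ = □(s → p) ∨ (□s ∧ ◇p). Evaluate φ at each world:
  u (successors {u, z, t}): φ is false.
  v (successors {u, v, w, x, t}): φ is false.
  w (successors {w}): φ is true.
  x (successors {u, v, w, x, y, z, t}): φ is false.
  y (successors {v, y, z, t}): φ is false.
  z (successors {x, z, t}): φ is false.
  t (successors {u, w, x, t}): φ is false.
For instance, at y:
  At y: □(s → p) is false, □s ∧ ◇p is false, so □(s → p) ∨ (□s ∧ ◇p) is false.
    At y: □(s → p) requires s → p at every successor {v, y, z, t}.
      s → p fails at y, so □(s → p) is false at y.
    At y: □s is false, ◇p is true, so □s ∧ ◇p is false.
      At y: □s requires s at every successor {v, y, z, t}.
        s fails at v, so □s is false at y.
      At y: ◇p requires p at some successor in {v, y, z, t}.
        p holds at t, so ◇p is true at y.
Satisfying worlds: {w}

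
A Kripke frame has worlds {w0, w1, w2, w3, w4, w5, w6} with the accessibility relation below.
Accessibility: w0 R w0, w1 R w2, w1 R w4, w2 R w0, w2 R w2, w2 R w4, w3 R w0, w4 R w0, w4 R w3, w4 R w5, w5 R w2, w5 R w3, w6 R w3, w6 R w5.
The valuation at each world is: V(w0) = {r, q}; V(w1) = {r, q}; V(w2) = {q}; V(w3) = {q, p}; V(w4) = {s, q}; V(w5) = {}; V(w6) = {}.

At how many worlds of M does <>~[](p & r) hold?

7

Let φ = <>~[](p & r). Evaluate φ at each world:
  w0 (successors {w0}): φ is true.
  w1 (successors {w2, w4}): φ is true.
  w2 (successors {w0, w2, w4}): φ is true.
  w3 (successors {w0}): φ is true.
  w4 (successors {w0, w3, w5}): φ is true.
  w5 (successors {w2, w3}): φ is true.
  w6 (successors {w3, w5}): φ is true.
For instance, at w1:
  At w1: <>~[](p & r) requires ~[](p & r) at some successor in {w2, w4}.
    ~[](p & r) holds at w2, so <>~[](p & r) is true at w1.
      At w2: [](p & r) is false, so ~[](p & r) is true.
Satisfying worlds: {w0, w1, w2, w3, w4, w5, w6}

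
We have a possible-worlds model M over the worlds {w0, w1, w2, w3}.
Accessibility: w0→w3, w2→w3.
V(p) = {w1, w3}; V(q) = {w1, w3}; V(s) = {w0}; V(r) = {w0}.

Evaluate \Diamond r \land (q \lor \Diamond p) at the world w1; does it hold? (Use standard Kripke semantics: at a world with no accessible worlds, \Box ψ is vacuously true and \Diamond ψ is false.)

At w1: \Diamond r is false, q \lor \Diamond p is true, so \Diamond r \land (q \lor \Diamond p) is false.
  At w1: no accessible worlds, so \Diamond r is false.
  At w1: q is true, \Diamond p is false, so q \lor \Diamond p is true.
    At w1: no accessible worlds, so \Diamond p is false.

No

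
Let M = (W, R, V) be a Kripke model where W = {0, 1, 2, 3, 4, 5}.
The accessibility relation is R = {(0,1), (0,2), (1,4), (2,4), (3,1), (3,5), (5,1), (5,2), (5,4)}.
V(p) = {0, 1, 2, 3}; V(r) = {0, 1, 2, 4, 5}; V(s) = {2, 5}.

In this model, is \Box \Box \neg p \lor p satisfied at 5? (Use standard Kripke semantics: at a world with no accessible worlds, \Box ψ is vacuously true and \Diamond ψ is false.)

Yes

At 5: \Box \Box \neg p is true, p is false, so \Box \Box \neg p \lor p is true.
  At 5: \Box \Box \neg p requires \Box \neg p at every successor {1, 2, 4}.
      At 1: \Box \neg p requires \neg p at every successor {4}.
        At 4: \neg p is true.
      So \Box \neg p is true at 1.
      At 2: \Box \neg p requires \neg p at every successor {4}.
        At 4: \neg p is true.
      So \Box \neg p is true at 2.
      At 4: no accessible worlds, so \Box \neg p holds vacuously.
  So \Box \Box \neg p is true at 5.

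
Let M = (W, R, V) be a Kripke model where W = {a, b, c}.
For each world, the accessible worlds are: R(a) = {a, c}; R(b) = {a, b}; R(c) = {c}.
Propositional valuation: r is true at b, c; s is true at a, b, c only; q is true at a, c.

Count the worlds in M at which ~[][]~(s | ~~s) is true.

3

Let φ = ~[][]~(s | ~~s). Evaluate φ at each world:
  a (successors {a, c}): φ is true.
  b (successors {a, b}): φ is true.
  c (successors {c}): φ is true.
For instance, at b:
  At b: [][]~(s | ~~s) is false, so ~[][]~(s | ~~s) is true.
    At b: [][]~(s | ~~s) requires []~(s | ~~s) at every successor {a, b}.
      []~(s | ~~s) fails at a, so [][]~(s | ~~s) is false at b.
Satisfying worlds: {a, b, c}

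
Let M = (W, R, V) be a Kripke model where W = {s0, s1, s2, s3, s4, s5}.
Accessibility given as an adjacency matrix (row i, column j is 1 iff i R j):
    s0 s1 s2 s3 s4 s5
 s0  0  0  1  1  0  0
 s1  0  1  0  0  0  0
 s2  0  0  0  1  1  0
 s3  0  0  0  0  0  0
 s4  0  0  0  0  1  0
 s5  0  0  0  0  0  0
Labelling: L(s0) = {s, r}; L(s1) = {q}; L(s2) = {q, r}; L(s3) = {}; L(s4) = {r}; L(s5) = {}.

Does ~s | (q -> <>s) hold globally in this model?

Yes

Let φ = ~s | (q -> <>s). Evaluate φ at each world:
  s0 (successors {s2, s3}): φ is true.
  s1 (successors {s1}): φ is true.
  s2 (successors {s3, s4}): φ is true.
  s3 (successors ∅): φ is true.
  s4 (successors {s4}): φ is true.
  s5 (successors ∅): φ is true.
For instance, at s1:
  At s1: ~s is true, q -> <>s is false, so ~s | (q -> <>s) is true.
    At s1: q is true, <>s is false, so q -> <>s is false.
      At s1: <>s requires s at some successor in {s1}.
        At s1: s is false.
      So <>s is false at s1.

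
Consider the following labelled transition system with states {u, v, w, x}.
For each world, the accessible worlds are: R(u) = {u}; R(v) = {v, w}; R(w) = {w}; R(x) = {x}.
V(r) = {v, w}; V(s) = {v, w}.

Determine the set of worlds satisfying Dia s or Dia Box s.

Let φ = Dia s or Dia Box s. Evaluate φ at each world:
  u (successors {u}): φ is false.
  v (successors {v, w}): φ is true.
  w (successors {w}): φ is true.
  x (successors {x}): φ is false.
For instance, at w:
  At w: Dia s is true, Dia Box s is true, so Dia s or Dia Box s is true.
    At w: Dia s requires s at some successor in {w}.
      s holds at w, so Dia s is true at w.
    At w: Dia Box s requires Box s at some successor in {w}.
      Box s holds at w, so Dia Box s is true at w.
Satisfying worlds: {v, w}

v, w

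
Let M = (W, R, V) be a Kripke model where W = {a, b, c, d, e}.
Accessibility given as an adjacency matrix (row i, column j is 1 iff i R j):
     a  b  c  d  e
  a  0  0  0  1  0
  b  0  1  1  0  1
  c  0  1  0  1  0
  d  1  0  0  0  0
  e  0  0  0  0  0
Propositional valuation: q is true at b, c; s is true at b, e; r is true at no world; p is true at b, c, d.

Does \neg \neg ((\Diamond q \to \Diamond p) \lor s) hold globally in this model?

Yes

Recall that \Diamond ψ holds at a world iff ψ holds at some accessible world.
Let φ = \neg \neg ((\Diamond q \to \Diamond p) \lor s). Evaluate φ at each world:
  a (successors {d}): φ is true.
  b (successors {b, c, e}): φ is true.
  c (successors {b, d}): φ is true.
  d (successors {a}): φ is true.
  e (successors ∅): φ is true.
For instance, at a:
  At a: \neg ((\Diamond q \to \Diamond p) \lor s) is false, so \neg \neg ((\Diamond q \to \Diamond p) \lor s) is true.
    At a: (\Diamond q \to \Diamond p) \lor s is true, so \neg ((\Diamond q \to \Diamond p) \lor s) is false.
      At a: \Diamond q \to \Diamond p is true, s is false, so (\Diamond q \to \Diamond p) \lor s is true.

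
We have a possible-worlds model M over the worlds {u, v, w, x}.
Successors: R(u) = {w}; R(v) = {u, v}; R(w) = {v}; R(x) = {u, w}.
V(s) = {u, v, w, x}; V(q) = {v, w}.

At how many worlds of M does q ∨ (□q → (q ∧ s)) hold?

3

Let φ = q ∨ (□q → (q ∧ s)). Evaluate φ at each world:
  u (successors {w}): φ is false.
  v (successors {u, v}): φ is true.
  w (successors {v}): φ is true.
  x (successors {u, w}): φ is true.
For instance, at u:
  At u: q is false, □q → (q ∧ s) is false, so q ∨ (□q → (q ∧ s)) is false.
    At u: □q is true, q ∧ s is false, so □q → (q ∧ s) is false.
      At u: □q requires q at every successor {w}.
        At w: q is true.
      So □q is true at u.
Satisfying worlds: {v, w, x}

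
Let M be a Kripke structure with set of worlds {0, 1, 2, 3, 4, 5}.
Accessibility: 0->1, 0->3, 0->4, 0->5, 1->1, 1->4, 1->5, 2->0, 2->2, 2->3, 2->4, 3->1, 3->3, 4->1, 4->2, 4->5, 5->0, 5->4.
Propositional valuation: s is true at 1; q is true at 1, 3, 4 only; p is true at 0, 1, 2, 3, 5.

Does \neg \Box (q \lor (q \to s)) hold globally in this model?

No

Let φ = \neg \Box (q \lor (q \to s)). Evaluate φ at each world:
  0 (successors {1, 3, 4, 5}): φ is false.
  1 (successors {1, 4, 5}): φ is false.
  2 (successors {0, 2, 3, 4}): φ is false.
  3 (successors {1, 3}): φ is false.
  4 (successors {1, 2, 5}): φ is false.
  5 (successors {0, 4}): φ is false.
Detail at 0 (counterexample):
  At 0: \Box (q \lor (q \to s)) is true, so \neg \Box (q \lor (q \to s)) is false.
    At 0: \Box (q \lor (q \to s)) requires q \lor (q \to s) at every successor {1, 3, 4, 5}.
      At 1: q \lor (q \to s) is true.
      At 3: q \lor (q \to s) is true.
      At 4: q \lor (q \to s) is true.
      At 5: q \lor (q \to s) is true.
    So \Box (q \lor (q \to s)) is true at 0.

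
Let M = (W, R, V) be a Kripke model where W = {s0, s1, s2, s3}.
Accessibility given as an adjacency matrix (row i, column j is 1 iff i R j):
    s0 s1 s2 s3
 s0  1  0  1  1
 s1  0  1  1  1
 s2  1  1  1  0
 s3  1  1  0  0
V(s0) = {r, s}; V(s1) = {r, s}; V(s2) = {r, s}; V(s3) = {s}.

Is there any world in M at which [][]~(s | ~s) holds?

No

Let φ = [][]~(s | ~s). Evaluate φ at each world:
  s0 (successors {s0, s2, s3}): φ is false.
  s1 (successors {s1, s2, s3}): φ is false.
  s2 (successors {s0, s1, s2}): φ is false.
  s3 (successors {s0, s1}): φ is false.
For instance, at s3:
  At s3: [][]~(s | ~s) requires []~(s | ~s) at every successor {s0, s1}.
    []~(s | ~s) fails at s0, so [][]~(s | ~s) is false at s3.
      At s0: []~(s | ~s) requires ~(s | ~s) at every successor {s0, s2, s3}.
        ~(s | ~s) fails at s0, so []~(s | ~s) is false at s0.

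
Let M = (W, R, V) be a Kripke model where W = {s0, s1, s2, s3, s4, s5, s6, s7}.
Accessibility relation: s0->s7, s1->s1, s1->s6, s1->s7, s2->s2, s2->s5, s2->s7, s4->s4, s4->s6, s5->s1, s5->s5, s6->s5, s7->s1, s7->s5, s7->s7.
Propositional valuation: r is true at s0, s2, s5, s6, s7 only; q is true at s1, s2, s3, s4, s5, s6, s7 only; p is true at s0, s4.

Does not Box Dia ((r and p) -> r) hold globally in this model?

No

Let φ = not Box Dia ((r and p) -> r). Evaluate φ at each world:
  s0 (successors {s7}): φ is false.
  s1 (successors {s1, s6, s7}): φ is false.
  s2 (successors {s2, s5, s7}): φ is false.
  s3 (successors ∅): φ is false.
  s4 (successors {s4, s6}): φ is false.
  s5 (successors {s1, s5}): φ is false.
  s6 (successors {s5}): φ is false.
  s7 (successors {s1, s5, s7}): φ is false.
Detail at s0 (counterexample):
  At s0: Box Dia ((r and p) -> r) is true, so not Box Dia ((r and p) -> r) is false.
    At s0: Box Dia ((r and p) -> r) requires Dia ((r and p) -> r) at every successor {s7}.
      At s7: Dia ((r and p) -> r) is true.
    So Box Dia ((r and p) -> r) is true at s0.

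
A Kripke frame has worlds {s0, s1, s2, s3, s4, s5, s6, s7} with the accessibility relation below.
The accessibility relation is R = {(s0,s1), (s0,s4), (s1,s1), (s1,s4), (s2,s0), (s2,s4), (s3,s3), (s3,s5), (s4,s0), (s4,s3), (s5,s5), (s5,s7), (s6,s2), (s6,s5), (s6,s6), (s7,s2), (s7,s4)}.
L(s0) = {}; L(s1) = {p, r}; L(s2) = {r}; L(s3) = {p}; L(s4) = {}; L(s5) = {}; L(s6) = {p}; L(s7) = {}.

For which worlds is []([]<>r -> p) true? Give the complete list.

Let φ = []([]<>r -> p). Evaluate φ at each world:
  s0 (successors {s1, s4}): φ is true.
  s1 (successors {s1, s4}): φ is true.
  s2 (successors {s0, s4}): φ is true.
  s3 (successors {s3, s5}): φ is true.
  s4 (successors {s0, s3}): φ is true.
  s5 (successors {s5, s7}): φ is true.
  s6 (successors {s2, s5, s6}): φ is true.
  s7 (successors {s2, s4}): φ is true.
For instance, at s1:
  At s1: []([]<>r -> p) requires []<>r -> p at every successor {s1, s4}.
      At s1: []<>r is false, p is true, so []<>r -> p is true.
      At s4: []<>r is false, p is false, so []<>r -> p is true.
  So []([]<>r -> p) is true at s1.
Satisfying worlds: {s0, s1, s2, s3, s4, s5, s6, s7}

s0, s1, s2, s3, s4, s5, s6, s7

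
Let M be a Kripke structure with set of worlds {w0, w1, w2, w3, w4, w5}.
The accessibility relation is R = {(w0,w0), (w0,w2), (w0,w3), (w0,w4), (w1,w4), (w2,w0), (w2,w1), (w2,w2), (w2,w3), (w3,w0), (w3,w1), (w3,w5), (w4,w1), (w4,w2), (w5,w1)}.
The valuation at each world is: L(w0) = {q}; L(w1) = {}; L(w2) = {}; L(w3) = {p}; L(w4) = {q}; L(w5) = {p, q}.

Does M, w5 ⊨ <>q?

At w5: <>q requires q at some successor in {w1}.
  At w1: q is false.
So <>q is false at w5.

No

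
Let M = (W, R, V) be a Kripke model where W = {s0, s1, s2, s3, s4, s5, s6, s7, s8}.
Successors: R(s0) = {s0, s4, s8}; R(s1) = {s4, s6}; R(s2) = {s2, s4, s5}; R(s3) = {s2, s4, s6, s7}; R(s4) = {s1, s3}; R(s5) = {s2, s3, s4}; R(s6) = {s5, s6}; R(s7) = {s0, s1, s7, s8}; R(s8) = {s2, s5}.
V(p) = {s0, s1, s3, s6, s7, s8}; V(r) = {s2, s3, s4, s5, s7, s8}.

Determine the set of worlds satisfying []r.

s2, s5, s8

Recall that []ψ holds at a world iff ψ holds at every accessible world, and <>ψ holds iff ψ holds at some accessible world.
Let φ = []r. Evaluate φ at each world:
  s0 (successors {s0, s4, s8}): φ is false.
  s1 (successors {s4, s6}): φ is false.
  s2 (successors {s2, s4, s5}): φ is true.
  s3 (successors {s2, s4, s6, s7}): φ is false.
  s4 (successors {s1, s3}): φ is false.
  s5 (successors {s2, s3, s4}): φ is true.
  s6 (successors {s5, s6}): φ is false.
  s7 (successors {s0, s1, s7, s8}): φ is false.
  s8 (successors {s2, s5}): φ is true.
For instance, at s7:
  At s7: []r requires r at every successor {s0, s1, s7, s8}.
    r fails at s0, so []r is false at s7.
Satisfying worlds: {s2, s5, s8}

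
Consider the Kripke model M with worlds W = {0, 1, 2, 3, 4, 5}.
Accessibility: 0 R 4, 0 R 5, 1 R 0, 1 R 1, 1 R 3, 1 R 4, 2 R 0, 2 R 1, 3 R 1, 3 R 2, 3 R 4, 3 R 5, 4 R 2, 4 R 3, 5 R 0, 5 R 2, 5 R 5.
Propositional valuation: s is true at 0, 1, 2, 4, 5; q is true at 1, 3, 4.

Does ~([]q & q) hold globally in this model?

Let φ = ~([]q & q). Evaluate φ at each world:
  0 (successors {4, 5}): φ is true.
  1 (successors {0, 1, 3, 4}): φ is true.
  2 (successors {0, 1}): φ is true.
  3 (successors {1, 2, 4, 5}): φ is true.
  4 (successors {2, 3}): φ is true.
  5 (successors {0, 2, 5}): φ is true.
For instance, at 1:
  At 1: []q & q is false, so ~([]q & q) is true.
    At 1: []q is false, q is true, so []q & q is false.
      At 1: []q requires q at every successor {0, 1, 3, 4}.
        q fails at 0, so []q is false at 1.

Yes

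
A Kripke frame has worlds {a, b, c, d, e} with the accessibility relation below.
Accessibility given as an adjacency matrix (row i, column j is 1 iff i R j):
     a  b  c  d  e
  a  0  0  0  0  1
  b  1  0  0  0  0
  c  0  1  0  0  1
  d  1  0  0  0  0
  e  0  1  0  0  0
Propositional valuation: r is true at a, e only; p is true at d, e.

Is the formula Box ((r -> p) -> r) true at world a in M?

At a: Box ((r -> p) -> r) requires (r -> p) -> r at every successor {e}.
  At e: (r -> p) -> r is true.
So Box ((r -> p) -> r) is true at a.

Yes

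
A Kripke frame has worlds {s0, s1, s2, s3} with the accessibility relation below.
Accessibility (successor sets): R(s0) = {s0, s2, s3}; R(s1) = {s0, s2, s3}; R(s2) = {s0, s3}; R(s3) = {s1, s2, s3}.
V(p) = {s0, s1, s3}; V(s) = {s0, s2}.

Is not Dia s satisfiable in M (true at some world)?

Let φ = not Dia s. Evaluate φ at each world:
  s0 (successors {s0, s2, s3}): φ is false.
  s1 (successors {s0, s2, s3}): φ is false.
  s2 (successors {s0, s3}): φ is false.
  s3 (successors {s1, s2, s3}): φ is false.
For instance, at s1:
  At s1: Dia s is true, so not Dia s is false.
    At s1: Dia s requires s at some successor in {s0, s2, s3}.
      s holds at s0, so Dia s is true at s1.

No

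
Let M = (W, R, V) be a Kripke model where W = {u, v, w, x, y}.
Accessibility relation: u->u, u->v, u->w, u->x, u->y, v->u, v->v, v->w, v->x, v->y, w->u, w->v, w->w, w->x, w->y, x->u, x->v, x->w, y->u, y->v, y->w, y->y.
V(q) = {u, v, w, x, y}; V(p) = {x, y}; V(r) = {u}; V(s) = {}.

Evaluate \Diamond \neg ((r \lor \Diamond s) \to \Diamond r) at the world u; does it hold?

No

Recall that \Diamond ψ holds at a world iff ψ holds at some accessible world.
At u: \Diamond \neg ((r \lor \Diamond s) \to \Diamond r) requires \neg ((r \lor \Diamond s) \to \Diamond r) at some successor in {u, v, w, x, y}.
  At u: \neg ((r \lor \Diamond s) \to \Diamond r) is false.
  At v: \neg ((r \lor \Diamond s) \to \Diamond r) is false.
  At w: \neg ((r \lor \Diamond s) \to \Diamond r) is false.
  At x: \neg ((r \lor \Diamond s) \to \Diamond r) is false.
  At y: \neg ((r \lor \Diamond s) \to \Diamond r) is false.
So \Diamond \neg ((r \lor \Diamond s) \to \Diamond r) is false at u.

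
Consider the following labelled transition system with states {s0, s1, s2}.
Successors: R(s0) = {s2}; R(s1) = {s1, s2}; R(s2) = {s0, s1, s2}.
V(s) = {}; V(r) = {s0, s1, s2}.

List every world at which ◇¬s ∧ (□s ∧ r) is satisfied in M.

Let φ = ◇¬s ∧ (□s ∧ r). Evaluate φ at each world:
  s0 (successors {s2}): φ is false.
  s1 (successors {s1, s2}): φ is false.
  s2 (successors {s0, s1, s2}): φ is false.
For instance, at s2:
  At s2: ◇¬s is true, □s ∧ r is false, so ◇¬s ∧ (□s ∧ r) is false.
    At s2: ◇¬s requires ¬s at some successor in {s0, s1, s2}.
      ¬s holds at s0, so ◇¬s is true at s2.
    At s2: □s is false, r is true, so □s ∧ r is false.
      At s2: □s requires s at every successor {s0, s1, s2}.
        s fails at s0, so □s is false at s2.
Satisfying worlds: none.

none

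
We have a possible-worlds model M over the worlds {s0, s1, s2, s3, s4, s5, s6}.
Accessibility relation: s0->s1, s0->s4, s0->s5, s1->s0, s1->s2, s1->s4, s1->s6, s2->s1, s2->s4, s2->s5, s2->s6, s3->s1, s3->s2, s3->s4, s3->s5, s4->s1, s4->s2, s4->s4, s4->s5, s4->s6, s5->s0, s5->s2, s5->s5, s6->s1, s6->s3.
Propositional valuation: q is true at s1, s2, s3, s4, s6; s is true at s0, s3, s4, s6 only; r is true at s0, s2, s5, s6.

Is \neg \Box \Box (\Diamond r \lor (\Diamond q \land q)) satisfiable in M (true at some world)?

Let φ = \neg \Box \Box (\Diamond r \lor (\Diamond q \land q)). Evaluate φ at each world:
  s0 (successors {s1, s4, s5}): φ is false.
  s1 (successors {s0, s2, s4, s6}): φ is false.
  s2 (successors {s1, s4, s5, s6}): φ is false.
  s3 (successors {s1, s2, s4, s5}): φ is false.
  s4 (successors {s1, s2, s4, s5, s6}): φ is false.
  s5 (successors {s0, s2, s5}): φ is false.
  s6 (successors {s1, s3}): φ is false.
For instance, at s3:
  At s3: \Box \Box (\Diamond r \lor (\Diamond q \land q)) is true, so \neg \Box \Box (\Diamond r \lor (\Diamond q \land q)) is false.
    At s3: \Box \Box (\Diamond r \lor (\Diamond q \land q)) requires \Box (\Diamond r \lor (\Diamond q \land q)) at every successor {s1, s2, s4, s5}.
      At s1: \Box (\Diamond r \lor (\Diamond q \land q)) is true.
      At s2: \Box (\Diamond r \lor (\Diamond q \land q)) is true.
      At s4: \Box (\Diamond r \lor (\Diamond q \land q)) is true.
      At s5: \Box (\Diamond r \lor (\Diamond q \land q)) is true.
    So \Box \Box (\Diamond r \lor (\Diamond q \land q)) is true at s3.

No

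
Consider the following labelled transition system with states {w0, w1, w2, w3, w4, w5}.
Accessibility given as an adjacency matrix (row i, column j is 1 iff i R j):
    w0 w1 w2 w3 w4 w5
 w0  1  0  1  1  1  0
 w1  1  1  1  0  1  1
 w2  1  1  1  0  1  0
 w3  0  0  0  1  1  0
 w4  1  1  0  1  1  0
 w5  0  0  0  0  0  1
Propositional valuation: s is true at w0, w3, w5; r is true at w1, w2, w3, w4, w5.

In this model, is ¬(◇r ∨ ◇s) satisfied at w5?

At w5: ◇r ∨ ◇s is true, so ¬(◇r ∨ ◇s) is false.
  At w5: ◇r is true, ◇s is true, so ◇r ∨ ◇s is true.
    At w5: ◇r requires r at some successor in {w5}.
      r holds at w5, so ◇r is true at w5.
    At w5: ◇s requires s at some successor in {w5}.
      s holds at w5, so ◇s is true at w5.

No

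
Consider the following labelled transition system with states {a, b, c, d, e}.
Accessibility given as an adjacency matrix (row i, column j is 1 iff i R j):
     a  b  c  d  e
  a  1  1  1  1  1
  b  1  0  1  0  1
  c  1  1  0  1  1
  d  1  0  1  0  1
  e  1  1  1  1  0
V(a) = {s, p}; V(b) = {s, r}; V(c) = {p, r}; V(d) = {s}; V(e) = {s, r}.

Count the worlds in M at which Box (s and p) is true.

0

Let φ = Box (s and p). Evaluate φ at each world:
  a (successors {a, b, c, d, e}): φ is false.
  b (successors {a, c, e}): φ is false.
  c (successors {a, b, d, e}): φ is false.
  d (successors {a, c, e}): φ is false.
  e (successors {a, b, c, d}): φ is false.
For instance, at a:
  At a: Box (s and p) requires s and p at every successor {a, b, c, d, e}.
    s and p fails at b, so Box (s and p) is false at a.
Satisfying worlds: none.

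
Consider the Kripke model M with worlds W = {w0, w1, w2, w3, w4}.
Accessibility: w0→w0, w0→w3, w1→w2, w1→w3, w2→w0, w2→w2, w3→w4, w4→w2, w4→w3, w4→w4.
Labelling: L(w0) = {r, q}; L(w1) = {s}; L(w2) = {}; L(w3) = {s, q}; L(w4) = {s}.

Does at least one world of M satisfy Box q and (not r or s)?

Let φ = Box q and (not r or s). Evaluate φ at each world:
  w0 (successors {w0, w3}): φ is false.
  w1 (successors {w2, w3}): φ is false.
  w2 (successors {w0, w2}): φ is false.
  w3 (successors {w4}): φ is false.
  w4 (successors {w2, w3, w4}): φ is false.
For instance, at w1:
  At w1: Box q is false, not r or s is true, so Box q and (not r or s) is false.
    At w1: Box q requires q at every successor {w2, w3}.
      q fails at w2, so Box q is false at w1.

No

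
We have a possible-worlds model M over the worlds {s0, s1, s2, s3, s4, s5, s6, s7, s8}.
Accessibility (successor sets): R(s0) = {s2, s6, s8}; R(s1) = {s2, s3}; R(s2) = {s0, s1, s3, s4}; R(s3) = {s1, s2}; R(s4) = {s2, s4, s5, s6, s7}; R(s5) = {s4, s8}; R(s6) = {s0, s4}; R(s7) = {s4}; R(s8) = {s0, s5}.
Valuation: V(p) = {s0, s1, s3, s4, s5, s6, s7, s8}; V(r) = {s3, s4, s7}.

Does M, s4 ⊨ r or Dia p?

Recall that Dia ψ holds at a world iff ψ holds at some accessible world.
At s4: r is true, Dia p is true, so r or Dia p is true.
  At s4: Dia p requires p at some successor in {s2, s4, s5, s6, s7}.
    p holds at s4, so Dia p is true at s4.

Yes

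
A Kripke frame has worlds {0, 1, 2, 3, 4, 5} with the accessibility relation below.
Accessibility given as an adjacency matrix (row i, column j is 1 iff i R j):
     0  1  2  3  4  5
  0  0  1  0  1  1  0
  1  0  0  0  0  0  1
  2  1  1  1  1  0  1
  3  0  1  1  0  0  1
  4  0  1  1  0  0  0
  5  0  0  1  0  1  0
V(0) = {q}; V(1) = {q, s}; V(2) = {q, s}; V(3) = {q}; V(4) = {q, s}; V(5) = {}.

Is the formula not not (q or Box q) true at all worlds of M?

Yes

Let φ = not not (q or Box q). Evaluate φ at each world:
  0 (successors {1, 3, 4}): φ is true.
  1 (successors {5}): φ is true.
  2 (successors {0, 1, 2, 3, 5}): φ is true.
  3 (successors {1, 2, 5}): φ is true.
  4 (successors {1, 2}): φ is true.
  5 (successors {2, 4}): φ is true.
For instance, at 5:
  At 5: not (q or Box q) is false, so not not (q or Box q) is true.
    At 5: q or Box q is true, so not (q or Box q) is false.
      At 5: q is false, Box q is true, so q or Box q is true.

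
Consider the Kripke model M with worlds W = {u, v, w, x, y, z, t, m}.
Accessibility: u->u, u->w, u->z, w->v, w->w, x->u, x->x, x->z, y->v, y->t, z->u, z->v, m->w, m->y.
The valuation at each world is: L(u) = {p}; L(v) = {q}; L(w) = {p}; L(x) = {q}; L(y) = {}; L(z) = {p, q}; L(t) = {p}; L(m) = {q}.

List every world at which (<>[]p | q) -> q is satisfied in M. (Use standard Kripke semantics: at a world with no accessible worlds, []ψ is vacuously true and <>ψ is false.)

Recall that []ψ holds at a world iff ψ holds at every accessible world, and <>ψ holds iff ψ holds at some accessible world.
Let φ = (<>[]p | q) -> q. Evaluate φ at each world:
  u (successors {u, w, z}): φ is false.
  v (successors ∅): φ is true.
  w (successors {v, w}): φ is false.
  x (successors {u, x, z}): φ is true.
  y (successors {v, t}): φ is false.
  z (successors {u, v}): φ is true.
  t (successors ∅): φ is true.
  m (successors {w, y}): φ is true.
For instance, at m:
  At m: <>[]p | q is true, q is true, so (<>[]p | q) -> q is true.
    At m: <>[]p is false, q is true, so <>[]p | q is true.
      At m: <>[]p requires []p at some successor in {w, y}.
        At w: []p is false.
        At y: []p is false.
      So <>[]p is false at m.
Satisfying worlds: {v, x, z, t, m}

v, x, z, t, m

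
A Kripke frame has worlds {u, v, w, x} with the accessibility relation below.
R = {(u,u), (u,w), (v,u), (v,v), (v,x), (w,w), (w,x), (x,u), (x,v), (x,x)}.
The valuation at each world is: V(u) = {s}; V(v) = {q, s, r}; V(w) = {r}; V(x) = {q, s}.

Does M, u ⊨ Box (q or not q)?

Yes

At u: Box (q or not q) requires q or not q at every successor {u, w}.
  At u: q or not q is true.
  At w: q or not q is true.
So Box (q or not q) is true at u.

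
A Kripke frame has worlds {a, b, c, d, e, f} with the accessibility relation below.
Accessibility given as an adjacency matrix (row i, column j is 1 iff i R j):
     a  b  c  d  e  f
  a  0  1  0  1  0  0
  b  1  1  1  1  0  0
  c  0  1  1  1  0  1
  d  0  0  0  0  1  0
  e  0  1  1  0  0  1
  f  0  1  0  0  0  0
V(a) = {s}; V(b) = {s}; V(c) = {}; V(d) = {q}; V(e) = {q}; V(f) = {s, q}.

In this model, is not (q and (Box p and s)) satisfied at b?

Yes

At b: q and (Box p and s) is false, so not (q and (Box p and s)) is true.
  At b: q is false, Box p and s is false, so q and (Box p and s) is false.
    At b: Box p is false, s is true, so Box p and s is false.
      At b: Box p requires p at every successor {a, b, c, d}.
        p fails at a, so Box p is false at b.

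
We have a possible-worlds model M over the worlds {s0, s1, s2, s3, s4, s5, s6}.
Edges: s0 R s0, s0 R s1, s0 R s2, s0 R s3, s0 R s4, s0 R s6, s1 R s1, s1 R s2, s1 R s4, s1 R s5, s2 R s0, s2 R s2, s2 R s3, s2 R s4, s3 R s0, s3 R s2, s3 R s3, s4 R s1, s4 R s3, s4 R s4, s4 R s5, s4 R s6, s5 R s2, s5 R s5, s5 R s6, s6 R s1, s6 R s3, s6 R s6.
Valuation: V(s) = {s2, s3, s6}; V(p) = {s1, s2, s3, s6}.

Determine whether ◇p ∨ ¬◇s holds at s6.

Yes

Recall that ◇ψ holds at a world iff ψ holds at some accessible world.
At s6: ◇p is true, ¬◇s is false, so ◇p ∨ ¬◇s is true.
  At s6: ◇p requires p at some successor in {s1, s3, s6}.
    p holds at s1, so ◇p is true at s6.
  At s6: ◇s is true, so ¬◇s is false.
    At s6: ◇s requires s at some successor in {s1, s3, s6}.
      s holds at s3, so ◇s is true at s6.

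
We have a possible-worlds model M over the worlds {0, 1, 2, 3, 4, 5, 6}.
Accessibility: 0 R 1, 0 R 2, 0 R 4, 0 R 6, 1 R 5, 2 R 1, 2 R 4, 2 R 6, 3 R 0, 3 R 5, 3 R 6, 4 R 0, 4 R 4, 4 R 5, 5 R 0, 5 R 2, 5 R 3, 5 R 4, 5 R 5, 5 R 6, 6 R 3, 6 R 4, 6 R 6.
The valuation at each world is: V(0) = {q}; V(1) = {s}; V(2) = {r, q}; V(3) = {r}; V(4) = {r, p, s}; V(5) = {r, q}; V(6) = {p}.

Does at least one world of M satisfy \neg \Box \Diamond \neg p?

No

Let φ = \neg \Box \Diamond \neg p. Evaluate φ at each world:
  0 (successors {1, 2, 4, 6}): φ is false.
  1 (successors {5}): φ is false.
  2 (successors {1, 4, 6}): φ is false.
  3 (successors {0, 5, 6}): φ is false.
  4 (successors {0, 4, 5}): φ is false.
  5 (successors {0, 2, 3, 4, 5, 6}): φ is false.
  6 (successors {3, 4, 6}): φ is false.
For instance, at 4:
  At 4: \Box \Diamond \neg p is true, so \neg \Box \Diamond \neg p is false.
    At 4: \Box \Diamond \neg p requires \Diamond \neg p at every successor {0, 4, 5}.
      At 0: \Diamond \neg p is true.
      At 4: \Diamond \neg p is true.
      At 5: \Diamond \neg p is true.
    So \Box \Diamond \neg p is true at 4.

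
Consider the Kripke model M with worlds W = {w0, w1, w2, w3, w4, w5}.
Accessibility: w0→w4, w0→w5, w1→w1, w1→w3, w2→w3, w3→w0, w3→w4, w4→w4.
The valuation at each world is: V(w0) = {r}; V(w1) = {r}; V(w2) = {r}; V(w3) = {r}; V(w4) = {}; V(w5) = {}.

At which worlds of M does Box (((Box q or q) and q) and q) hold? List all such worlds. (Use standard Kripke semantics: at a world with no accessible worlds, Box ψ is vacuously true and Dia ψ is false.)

Recall that Box ψ holds at a world iff ψ holds at every accessible world, and Dia ψ holds iff ψ holds at some accessible world.
Let φ = Box (((Box q or q) and q) and q). Evaluate φ at each world:
  w0 (successors {w4, w5}): φ is false.
  w1 (successors {w1, w3}): φ is false.
  w2 (successors {w3}): φ is false.
  w3 (successors {w0, w4}): φ is false.
  w4 (successors {w4}): φ is false.
  w5 (successors ∅): φ is true.
For instance, at w4:
  At w4: Box (((Box q or q) and q) and q) requires ((Box q or q) and q) and q at every successor {w4}.
    ((Box q or q) and q) and q fails at w4, so Box (((Box q or q) and q) and q) is false at w4.
      At w4: (Box q or q) and q is false, q is false, so ((Box q or q) and q) and q is false.
Satisfying worlds: {w5}

w5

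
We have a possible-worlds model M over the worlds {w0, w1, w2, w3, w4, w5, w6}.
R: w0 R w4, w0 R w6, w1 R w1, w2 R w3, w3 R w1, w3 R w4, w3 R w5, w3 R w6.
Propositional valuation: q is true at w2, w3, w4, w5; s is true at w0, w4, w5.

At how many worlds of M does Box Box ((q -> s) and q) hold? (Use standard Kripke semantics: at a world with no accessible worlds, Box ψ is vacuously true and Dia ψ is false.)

4

Let φ = Box Box ((q -> s) and q). Evaluate φ at each world:
  w0 (successors {w4, w6}): φ is true.
  w1 (successors {w1}): φ is false.
  w2 (successors {w3}): φ is false.
  w3 (successors {w1, w4, w5, w6}): φ is false.
  w4 (successors ∅): φ is true.
  w5 (successors ∅): φ is true.
  w6 (successors ∅): φ is true.
For instance, at w3:
  At w3: Box Box ((q -> s) and q) requires Box ((q -> s) and q) at every successor {w1, w4, w5, w6}.
    Box ((q -> s) and q) fails at w1, so Box Box ((q -> s) and q) is false at w3.
      At w1: Box ((q -> s) and q) requires (q -> s) and q at every successor {w1}.
        (q -> s) and q fails at w1, so Box ((q -> s) and q) is false at w1.
Satisfying worlds: {w0, w4, w5, w6}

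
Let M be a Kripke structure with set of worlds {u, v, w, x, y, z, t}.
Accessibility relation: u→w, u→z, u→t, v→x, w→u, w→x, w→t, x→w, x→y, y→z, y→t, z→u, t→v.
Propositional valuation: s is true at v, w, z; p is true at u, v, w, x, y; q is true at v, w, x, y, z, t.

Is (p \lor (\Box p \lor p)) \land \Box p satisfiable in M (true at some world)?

Let φ = (p \lor (\Box p \lor p)) \land \Box p. Evaluate φ at each world:
  u (successors {w, z, t}): φ is false.
  v (successors {x}): φ is true.
  w (successors {u, x, t}): φ is false.
  x (successors {w, y}): φ is true.
  y (successors {z, t}): φ is false.
  z (successors {u}): φ is true.
  t (successors {v}): φ is true.
Detail at v (witness):
  At v: p \lor (\Box p \lor p) is true, \Box p is true, so (p \lor (\Box p \lor p)) \land \Box p is true.
    At v: p is true, \Box p \lor p is true, so p \lor (\Box p \lor p) is true.
      At v: \Box p is true, p is true, so \Box p \lor p is true.
    At v: \Box p requires p at every successor {x}.
      At x: p is true.
    So \Box p is true at v.

Yes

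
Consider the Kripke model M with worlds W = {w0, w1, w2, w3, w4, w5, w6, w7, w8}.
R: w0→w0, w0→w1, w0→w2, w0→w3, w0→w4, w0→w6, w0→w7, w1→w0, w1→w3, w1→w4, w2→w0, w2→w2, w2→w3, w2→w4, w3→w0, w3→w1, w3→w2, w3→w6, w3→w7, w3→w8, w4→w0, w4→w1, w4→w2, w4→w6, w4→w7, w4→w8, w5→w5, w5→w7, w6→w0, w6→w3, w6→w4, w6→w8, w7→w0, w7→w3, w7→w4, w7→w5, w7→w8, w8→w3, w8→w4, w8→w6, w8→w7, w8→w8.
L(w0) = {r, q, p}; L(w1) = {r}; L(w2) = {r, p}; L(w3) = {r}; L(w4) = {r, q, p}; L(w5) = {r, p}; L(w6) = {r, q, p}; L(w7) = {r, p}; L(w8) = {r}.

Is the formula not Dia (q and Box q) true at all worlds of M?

Yes

Let φ = not Dia (q and Box q). Evaluate φ at each world:
  w0 (successors {w0, w1, w2, w3, w4, w6, w7}): φ is true.
  w1 (successors {w0, w3, w4}): φ is true.
  w2 (successors {w0, w2, w3, w4}): φ is true.
  w3 (successors {w0, w1, w2, w6, w7, w8}): φ is true.
  w4 (successors {w0, w1, w2, w6, w7, w8}): φ is true.
  w5 (successors {w5, w7}): φ is true.
  w6 (successors {w0, w3, w4, w8}): φ is true.
  w7 (successors {w0, w3, w4, w5, w8}): φ is true.
  w8 (successors {w3, w4, w6, w7, w8}): φ is true.
For instance, at w7:
  At w7: Dia (q and Box q) is false, so not Dia (q and Box q) is true.
    At w7: Dia (q and Box q) requires q and Box q at some successor in {w0, w3, w4, w5, w8}.
      At w0: q and Box q is false.
      At w3: q and Box q is false.
      At w4: q and Box q is false.
      At w5: q and Box q is false.
      At w8: q and Box q is false.
    So Dia (q and Box q) is false at w7.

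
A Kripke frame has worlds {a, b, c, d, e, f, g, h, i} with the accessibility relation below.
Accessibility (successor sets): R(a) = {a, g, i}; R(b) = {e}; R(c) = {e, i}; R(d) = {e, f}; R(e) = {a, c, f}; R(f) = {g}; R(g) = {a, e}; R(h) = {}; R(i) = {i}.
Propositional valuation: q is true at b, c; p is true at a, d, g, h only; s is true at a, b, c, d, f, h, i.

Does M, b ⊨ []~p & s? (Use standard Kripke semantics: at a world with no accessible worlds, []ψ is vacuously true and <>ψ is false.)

Yes

At b: []~p is true, s is true, so []~p & s is true.
  At b: []~p requires ~p at every successor {e}.
    At e: ~p is true.
  So []~p is true at b.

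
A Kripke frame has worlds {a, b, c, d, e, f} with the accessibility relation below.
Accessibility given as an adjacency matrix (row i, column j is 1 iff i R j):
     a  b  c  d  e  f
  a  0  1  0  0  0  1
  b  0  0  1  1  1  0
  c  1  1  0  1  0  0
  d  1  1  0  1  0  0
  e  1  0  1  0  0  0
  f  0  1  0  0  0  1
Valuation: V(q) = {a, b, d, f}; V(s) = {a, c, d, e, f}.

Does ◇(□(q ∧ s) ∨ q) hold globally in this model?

Let φ = ◇(□(q ∧ s) ∨ q). Evaluate φ at each world:
  a (successors {b, f}): φ is true.
  b (successors {c, d, e}): φ is true.
  c (successors {a, b, d}): φ is true.
  d (successors {a, b, d}): φ is true.
  e (successors {a, c}): φ is true.
  f (successors {b, f}): φ is true.
For instance, at f:
  At f: ◇(□(q ∧ s) ∨ q) requires □(q ∧ s) ∨ q at some successor in {b, f}.
    □(q ∧ s) ∨ q holds at b, so ◇(□(q ∧ s) ∨ q) is true at f.
      At b: □(q ∧ s) is false, q is true, so □(q ∧ s) ∨ q is true.

Yes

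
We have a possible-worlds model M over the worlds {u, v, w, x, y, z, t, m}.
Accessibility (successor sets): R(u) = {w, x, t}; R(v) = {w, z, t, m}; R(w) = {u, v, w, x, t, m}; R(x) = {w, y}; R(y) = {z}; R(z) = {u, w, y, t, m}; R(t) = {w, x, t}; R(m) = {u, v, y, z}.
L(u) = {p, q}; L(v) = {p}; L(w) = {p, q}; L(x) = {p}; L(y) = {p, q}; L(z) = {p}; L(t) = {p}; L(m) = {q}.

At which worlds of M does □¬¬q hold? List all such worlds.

Let φ = □¬¬q. Evaluate φ at each world:
  u (successors {w, x, t}): φ is false.
  v (successors {w, z, t, m}): φ is false.
  w (successors {u, v, w, x, t, m}): φ is false.
  x (successors {w, y}): φ is true.
  y (successors {z}): φ is false.
  z (successors {u, w, y, t, m}): φ is false.
  t (successors {w, x, t}): φ is false.
  m (successors {u, v, y, z}): φ is false.
For instance, at t:
  At t: □¬¬q requires ¬¬q at every successor {w, x, t}.
    ¬¬q fails at x, so □¬¬q is false at t.
Satisfying worlds: {x}

x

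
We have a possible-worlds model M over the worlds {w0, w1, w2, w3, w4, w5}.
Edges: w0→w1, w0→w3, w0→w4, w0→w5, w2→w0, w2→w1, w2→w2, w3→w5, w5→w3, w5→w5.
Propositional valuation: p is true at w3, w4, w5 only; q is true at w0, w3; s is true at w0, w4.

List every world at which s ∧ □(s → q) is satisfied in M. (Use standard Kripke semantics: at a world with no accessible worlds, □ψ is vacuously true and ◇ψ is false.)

w4

Let φ = s ∧ □(s → q). Evaluate φ at each world:
  w0 (successors {w1, w3, w4, w5}): φ is false.
  w1 (successors ∅): φ is false.
  w2 (successors {w0, w1, w2}): φ is false.
  w3 (successors {w5}): φ is false.
  w4 (successors ∅): φ is true.
  w5 (successors {w3, w5}): φ is false.
For instance, at w2:
  At w2: s is false, □(s → q) is true, so s ∧ □(s → q) is false.
    At w2: □(s → q) requires s → q at every successor {w0, w1, w2}.
      At w0: s → q is true.
      At w1: s → q is true.
      At w2: s → q is true.
    So □(s → q) is true at w2.
Satisfying worlds: {w4}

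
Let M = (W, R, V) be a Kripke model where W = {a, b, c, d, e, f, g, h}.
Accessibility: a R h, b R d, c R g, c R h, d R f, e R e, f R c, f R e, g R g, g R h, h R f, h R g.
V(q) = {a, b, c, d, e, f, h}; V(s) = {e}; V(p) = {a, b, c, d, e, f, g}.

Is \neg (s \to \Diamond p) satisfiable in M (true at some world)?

No

Recall that \Diamond ψ holds at a world iff ψ holds at some accessible world.
Let φ = \neg (s \to \Diamond p). Evaluate φ at each world:
  a (successors {h}): φ is false.
  b (successors {d}): φ is false.
  c (successors {g, h}): φ is false.
  d (successors {f}): φ is false.
  e (successors {e}): φ is false.
  f (successors {c, e}): φ is false.
  g (successors {g, h}): φ is false.
  h (successors {f, g}): φ is false.
For instance, at a:
  At a: s \to \Diamond p is true, so \neg (s \to \Diamond p) is false.
    At a: s is false, \Diamond p is false, so s \to \Diamond p is true.
      At a: \Diamond p requires p at some successor in {h}.
        At h: p is false.
      So \Diamond p is false at a.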